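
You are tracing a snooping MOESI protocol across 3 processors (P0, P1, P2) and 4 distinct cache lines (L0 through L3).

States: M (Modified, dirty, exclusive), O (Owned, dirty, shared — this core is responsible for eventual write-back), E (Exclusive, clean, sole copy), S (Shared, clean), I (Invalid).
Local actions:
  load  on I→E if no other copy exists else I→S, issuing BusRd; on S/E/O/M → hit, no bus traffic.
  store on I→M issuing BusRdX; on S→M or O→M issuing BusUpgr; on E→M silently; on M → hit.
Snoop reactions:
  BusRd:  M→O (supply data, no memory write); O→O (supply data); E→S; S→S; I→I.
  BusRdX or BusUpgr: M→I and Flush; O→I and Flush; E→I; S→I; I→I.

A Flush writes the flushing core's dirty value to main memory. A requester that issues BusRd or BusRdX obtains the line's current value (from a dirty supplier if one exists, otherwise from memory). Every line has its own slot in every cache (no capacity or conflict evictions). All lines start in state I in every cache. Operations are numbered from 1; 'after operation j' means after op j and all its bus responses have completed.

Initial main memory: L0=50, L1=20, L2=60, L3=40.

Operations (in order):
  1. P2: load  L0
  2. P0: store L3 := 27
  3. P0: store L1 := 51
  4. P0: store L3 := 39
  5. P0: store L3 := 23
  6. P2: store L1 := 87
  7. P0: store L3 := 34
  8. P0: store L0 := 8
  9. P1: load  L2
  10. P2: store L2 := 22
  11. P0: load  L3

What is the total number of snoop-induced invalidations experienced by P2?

invalidations = 1

1. P2: load  L0  bus=[BusRd]  L0: P0=I P1=I P2=E  mem[L0]=50
2. P0: store L3 := 27  bus=[BusRdX]  L3: P0=M P1=I P2=I  mem[L3]=40
3. P0: store L1 := 51  bus=[BusRdX]  L1: P0=M P1=I P2=I  mem[L1]=20
4. P0: store L3 := 39  bus=[-]  L3: P0=M P1=I P2=I  mem[L3]=40
5. P0: store L3 := 23  bus=[-]  L3: P0=M P1=I P2=I  mem[L3]=40
6. P2: store L1 := 87  bus=[BusRdX,Flush]  L1: P0=I P1=I P2=M  mem[L1]=51
7. P0: store L3 := 34  bus=[-]  L3: P0=M P1=I P2=I  mem[L3]=40
8. P0: store L0 := 8  bus=[BusRdX]  L0: P0=M P1=I P2=I  mem[L0]=50
9. P1: load  L2  bus=[BusRd]  L2: P0=I P1=E P2=I  mem[L2]=60
10. P2: store L2 := 22  bus=[BusRdX]  L2: P0=I P1=I P2=M  mem[L2]=60
11. P0: load  L3  bus=[-]  L3: P0=M P1=I P2=I  mem[L3]=40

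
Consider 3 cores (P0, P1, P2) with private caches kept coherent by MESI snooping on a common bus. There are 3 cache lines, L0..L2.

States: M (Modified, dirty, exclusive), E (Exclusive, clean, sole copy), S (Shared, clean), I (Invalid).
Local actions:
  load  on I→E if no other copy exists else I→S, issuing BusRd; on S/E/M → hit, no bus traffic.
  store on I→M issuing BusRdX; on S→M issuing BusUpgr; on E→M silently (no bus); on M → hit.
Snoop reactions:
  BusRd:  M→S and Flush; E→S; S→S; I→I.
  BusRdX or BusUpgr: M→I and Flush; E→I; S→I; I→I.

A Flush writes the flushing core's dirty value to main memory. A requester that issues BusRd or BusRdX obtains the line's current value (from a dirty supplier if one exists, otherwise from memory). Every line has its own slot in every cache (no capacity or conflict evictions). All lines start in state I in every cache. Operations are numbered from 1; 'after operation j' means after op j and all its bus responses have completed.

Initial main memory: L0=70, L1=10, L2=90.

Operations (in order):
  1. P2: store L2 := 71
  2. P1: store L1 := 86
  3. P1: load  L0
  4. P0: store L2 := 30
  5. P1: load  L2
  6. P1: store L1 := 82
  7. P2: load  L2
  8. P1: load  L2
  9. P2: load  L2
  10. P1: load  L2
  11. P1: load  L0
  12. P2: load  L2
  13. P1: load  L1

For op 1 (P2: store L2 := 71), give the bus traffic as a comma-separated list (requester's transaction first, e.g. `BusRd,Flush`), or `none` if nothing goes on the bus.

step 1: P2: store L2 := 71  ⟶  IIM  (L2)  txn=BusRdX  M[L2]=90
step 2: P1: store L1 := 86  ⟶  IMI  (L1)  txn=BusRdX  M[L1]=10
step 3: P1: load  L0  ⟶  IEI  (L0)  txn=BusRd  M[L0]=70
step 4: P0: store L2 := 30  ⟶  MII  (L2)  txn=BusRdX+Flush  M[L2]=71
step 5: P1: load  L2  ⟶  SSI  (L2)  txn=BusRd+Flush  M[L2]=30
step 6: P1: store L1 := 82  ⟶  IMI  (L1)  txn=∅  M[L1]=10
step 7: P2: load  L2  ⟶  SSS  (L2)  txn=BusRd  M[L2]=30
step 8: P1: load  L2  ⟶  SSS  (L2)  txn=∅  M[L2]=30
step 9: P2: load  L2  ⟶  SSS  (L2)  txn=∅  M[L2]=30
step 10: P1: load  L2  ⟶  SSS  (L2)  txn=∅  M[L2]=30
step 11: P1: load  L0  ⟶  IEI  (L0)  txn=∅  M[L0]=70
step 12: P2: load  L2  ⟶  SSS  (L2)  txn=∅  M[L2]=30
step 13: P1: load  L1  ⟶  IMI  (L1)  txn=∅  M[L1]=10

bus = BusRdX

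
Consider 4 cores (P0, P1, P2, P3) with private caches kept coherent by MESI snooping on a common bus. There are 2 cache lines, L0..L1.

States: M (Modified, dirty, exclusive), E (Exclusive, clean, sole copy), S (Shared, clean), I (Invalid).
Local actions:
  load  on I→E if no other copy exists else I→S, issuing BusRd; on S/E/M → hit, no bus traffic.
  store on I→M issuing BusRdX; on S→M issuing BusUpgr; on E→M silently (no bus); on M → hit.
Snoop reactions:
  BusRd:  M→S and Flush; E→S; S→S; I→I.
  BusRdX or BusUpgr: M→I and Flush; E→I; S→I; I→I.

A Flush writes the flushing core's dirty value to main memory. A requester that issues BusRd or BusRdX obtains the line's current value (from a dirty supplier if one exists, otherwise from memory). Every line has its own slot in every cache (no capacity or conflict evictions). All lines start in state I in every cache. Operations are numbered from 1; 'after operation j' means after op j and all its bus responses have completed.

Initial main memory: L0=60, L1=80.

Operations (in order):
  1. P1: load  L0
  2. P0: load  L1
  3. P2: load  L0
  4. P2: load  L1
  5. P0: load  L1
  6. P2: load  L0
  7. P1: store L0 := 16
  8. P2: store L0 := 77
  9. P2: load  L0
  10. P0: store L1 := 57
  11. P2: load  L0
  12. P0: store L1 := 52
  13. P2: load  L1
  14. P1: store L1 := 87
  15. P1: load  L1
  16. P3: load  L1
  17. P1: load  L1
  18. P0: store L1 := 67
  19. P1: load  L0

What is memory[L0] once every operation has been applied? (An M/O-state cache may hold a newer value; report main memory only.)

1. P1: load  L0  bus=[BusRd]  L0: P0=I P1=E P2=I P3=I  mem[L0]=60
2. P0: load  L1  bus=[BusRd]  L1: P0=E P1=I P2=I P3=I  mem[L1]=80
3. P2: load  L0  bus=[BusRd]  L0: P0=I P1=S P2=S P3=I  mem[L0]=60
4. P2: load  L1  bus=[BusRd]  L1: P0=S P1=I P2=S P3=I  mem[L1]=80
5. P0: load  L1  bus=[-]  L1: P0=S P1=I P2=S P3=I  mem[L1]=80
6. P2: load  L0  bus=[-]  L0: P0=I P1=S P2=S P3=I  mem[L0]=60
7. P1: store L0 := 16  bus=[BusUpgr]  L0: P0=I P1=M P2=I P3=I  mem[L0]=60
8. P2: store L0 := 77  bus=[BusRdX,Flush]  L0: P0=I P1=I P2=M P3=I  mem[L0]=16
9. P2: load  L0  bus=[-]  L0: P0=I P1=I P2=M P3=I  mem[L0]=16
10. P0: store L1 := 57  bus=[BusUpgr]  L1: P0=M P1=I P2=I P3=I  mem[L1]=80
11. P2: load  L0  bus=[-]  L0: P0=I P1=I P2=M P3=I  mem[L0]=16
12. P0: store L1 := 52  bus=[-]  L1: P0=M P1=I P2=I P3=I  mem[L1]=80
13. P2: load  L1  bus=[BusRd,Flush]  L1: P0=S P1=I P2=S P3=I  mem[L1]=52
14. P1: store L1 := 87  bus=[BusRdX]  L1: P0=I P1=M P2=I P3=I  mem[L1]=52
15. P1: load  L1  bus=[-]  L1: P0=I P1=M P2=I P3=I  mem[L1]=52
16. P3: load  L1  bus=[BusRd,Flush]  L1: P0=I P1=S P2=I P3=S  mem[L1]=87
17. P1: load  L1  bus=[-]  L1: P0=I P1=S P2=I P3=S  mem[L1]=87
18. P0: store L1 := 67  bus=[BusRdX]  L1: P0=M P1=I P2=I P3=I  mem[L1]=87
19. P1: load  L0  bus=[BusRd,Flush]  L0: P0=I P1=S P2=S P3=I  mem[L0]=77

memory[L0] = 77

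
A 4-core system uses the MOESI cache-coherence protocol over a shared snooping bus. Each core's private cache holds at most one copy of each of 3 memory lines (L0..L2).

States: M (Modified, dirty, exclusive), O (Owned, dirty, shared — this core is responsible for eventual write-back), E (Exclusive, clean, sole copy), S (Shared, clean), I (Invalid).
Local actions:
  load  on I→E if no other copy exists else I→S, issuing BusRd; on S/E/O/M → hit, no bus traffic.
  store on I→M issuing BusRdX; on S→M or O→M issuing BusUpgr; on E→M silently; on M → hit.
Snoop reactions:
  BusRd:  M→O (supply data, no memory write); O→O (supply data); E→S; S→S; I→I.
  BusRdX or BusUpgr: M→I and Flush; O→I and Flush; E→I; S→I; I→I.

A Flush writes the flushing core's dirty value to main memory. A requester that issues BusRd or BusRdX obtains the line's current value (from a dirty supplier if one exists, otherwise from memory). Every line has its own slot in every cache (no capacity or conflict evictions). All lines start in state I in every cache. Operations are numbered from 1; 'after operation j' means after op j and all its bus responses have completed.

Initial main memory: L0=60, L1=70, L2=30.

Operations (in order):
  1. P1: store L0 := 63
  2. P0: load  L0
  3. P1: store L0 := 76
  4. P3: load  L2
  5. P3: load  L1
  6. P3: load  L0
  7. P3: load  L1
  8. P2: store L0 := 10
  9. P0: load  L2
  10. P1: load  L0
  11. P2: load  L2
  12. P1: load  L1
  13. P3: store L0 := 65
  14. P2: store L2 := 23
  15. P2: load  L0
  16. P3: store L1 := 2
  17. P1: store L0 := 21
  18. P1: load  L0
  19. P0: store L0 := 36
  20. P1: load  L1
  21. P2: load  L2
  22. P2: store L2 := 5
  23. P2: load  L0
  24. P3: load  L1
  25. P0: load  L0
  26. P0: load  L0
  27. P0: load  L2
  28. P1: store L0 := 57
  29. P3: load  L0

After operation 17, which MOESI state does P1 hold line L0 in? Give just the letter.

step 1: P1: store L0 := 63  ⟶  IMII  (L0)  txn=BusRdX  M[L0]=60
step 2: P0: load  L0  ⟶  SOII  (L0)  txn=BusRd  M[L0]=60
step 3: P1: store L0 := 76  ⟶  IMII  (L0)  txn=BusUpgr  M[L0]=60
step 4: P3: load  L2  ⟶  IIIE  (L2)  txn=BusRd  M[L2]=30
step 5: P3: load  L1  ⟶  IIIE  (L1)  txn=BusRd  M[L1]=70
step 6: P3: load  L0  ⟶  IOIS  (L0)  txn=BusRd  M[L0]=60
step 7: P3: load  L1  ⟶  IIIE  (L1)  txn=∅  M[L1]=70
step 8: P2: store L0 := 10  ⟶  IIMI  (L0)  txn=BusRdX+Flush  M[L0]=76
step 9: P0: load  L2  ⟶  SIIS  (L2)  txn=BusRd  M[L2]=30
step 10: P1: load  L0  ⟶  ISOI  (L0)  txn=BusRd  M[L0]=76
step 11: P2: load  L2  ⟶  SISS  (L2)  txn=BusRd  M[L2]=30
step 12: P1: load  L1  ⟶  ISIS  (L1)  txn=BusRd  M[L1]=70
step 13: P3: store L0 := 65  ⟶  IIIM  (L0)  txn=BusRdX+Flush  M[L0]=10
step 14: P2: store L2 := 23  ⟶  IIMI  (L2)  txn=BusUpgr  M[L2]=30
step 15: P2: load  L0  ⟶  IISO  (L0)  txn=BusRd  M[L0]=10
step 16: P3: store L1 := 2  ⟶  IIIM  (L1)  txn=BusUpgr  M[L1]=70
step 17: P1: store L0 := 21  ⟶  IMII  (L0)  txn=BusRdX+Flush  M[L0]=65
step 18: P1: load  L0  ⟶  IMII  (L0)  txn=∅  M[L0]=65
step 19: P0: store L0 := 36  ⟶  MIII  (L0)  txn=BusRdX+Flush  M[L0]=21
step 20: P1: load  L1  ⟶  ISIO  (L1)  txn=BusRd  M[L1]=70
step 21: P2: load  L2  ⟶  IIMI  (L2)  txn=∅  M[L2]=30
step 22: P2: store L2 := 5  ⟶  IIMI  (L2)  txn=∅  M[L2]=30
step 23: P2: load  L0  ⟶  OISI  (L0)  txn=BusRd  M[L0]=21
step 24: P3: load  L1  ⟶  ISIO  (L1)  txn=∅  M[L1]=70
step 25: P0: load  L0  ⟶  OISI  (L0)  txn=∅  M[L0]=21
step 26: P0: load  L0  ⟶  OISI  (L0)  txn=∅  M[L0]=21
step 27: P0: load  L2  ⟶  SIOI  (L2)  txn=BusRd  M[L2]=30
step 28: P1: store L0 := 57  ⟶  IMII  (L0)  txn=BusRdX+Flush  M[L0]=36
step 29: P3: load  L0  ⟶  IOIS  (L0)  txn=BusRd  M[L0]=36

state = M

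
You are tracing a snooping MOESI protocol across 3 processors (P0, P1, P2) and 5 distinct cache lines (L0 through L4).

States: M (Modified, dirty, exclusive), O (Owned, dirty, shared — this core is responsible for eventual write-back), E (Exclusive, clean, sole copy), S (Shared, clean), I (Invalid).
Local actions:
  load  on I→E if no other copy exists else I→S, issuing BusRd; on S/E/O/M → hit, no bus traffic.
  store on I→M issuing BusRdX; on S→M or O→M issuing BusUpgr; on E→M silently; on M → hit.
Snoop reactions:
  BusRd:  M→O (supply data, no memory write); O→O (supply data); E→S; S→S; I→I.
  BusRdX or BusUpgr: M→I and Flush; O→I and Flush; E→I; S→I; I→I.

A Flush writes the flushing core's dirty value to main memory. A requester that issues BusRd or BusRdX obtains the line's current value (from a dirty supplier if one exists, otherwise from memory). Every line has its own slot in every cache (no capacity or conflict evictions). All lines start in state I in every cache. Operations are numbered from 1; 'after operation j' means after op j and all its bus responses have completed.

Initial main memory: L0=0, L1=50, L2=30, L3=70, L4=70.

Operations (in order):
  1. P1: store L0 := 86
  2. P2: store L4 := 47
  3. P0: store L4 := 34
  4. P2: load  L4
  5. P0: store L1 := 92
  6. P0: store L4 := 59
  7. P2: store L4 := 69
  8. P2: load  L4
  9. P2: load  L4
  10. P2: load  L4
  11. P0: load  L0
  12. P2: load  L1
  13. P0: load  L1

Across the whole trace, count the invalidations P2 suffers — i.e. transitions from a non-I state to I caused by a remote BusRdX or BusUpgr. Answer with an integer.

invalidations = 2

1. P1: store L0 := 86  bus=[BusRdX]  L0: P0=I P1=M P2=I  mem[L0]=0
2. P2: store L4 := 47  bus=[BusRdX]  L4: P0=I P1=I P2=M  mem[L4]=70
3. P0: store L4 := 34  bus=[BusRdX,Flush]  L4: P0=M P1=I P2=I  mem[L4]=47
4. P2: load  L4  bus=[BusRd]  L4: P0=O P1=I P2=S  mem[L4]=47
5. P0: store L1 := 92  bus=[BusRdX]  L1: P0=M P1=I P2=I  mem[L1]=50
6. P0: store L4 := 59  bus=[BusUpgr]  L4: P0=M P1=I P2=I  mem[L4]=47
7. P2: store L4 := 69  bus=[BusRdX,Flush]  L4: P0=I P1=I P2=M  mem[L4]=59
8. P2: load  L4  bus=[-]  L4: P0=I P1=I P2=M  mem[L4]=59
9. P2: load  L4  bus=[-]  L4: P0=I P1=I P2=M  mem[L4]=59
10. P2: load  L4  bus=[-]  L4: P0=I P1=I P2=M  mem[L4]=59
11. P0: load  L0  bus=[BusRd]  L0: P0=S P1=O P2=I  mem[L0]=0
12. P2: load  L1  bus=[BusRd]  L1: P0=O P1=I P2=S  mem[L1]=50
13. P0: load  L1  bus=[-]  L1: P0=O P1=I P2=S  mem[L1]=50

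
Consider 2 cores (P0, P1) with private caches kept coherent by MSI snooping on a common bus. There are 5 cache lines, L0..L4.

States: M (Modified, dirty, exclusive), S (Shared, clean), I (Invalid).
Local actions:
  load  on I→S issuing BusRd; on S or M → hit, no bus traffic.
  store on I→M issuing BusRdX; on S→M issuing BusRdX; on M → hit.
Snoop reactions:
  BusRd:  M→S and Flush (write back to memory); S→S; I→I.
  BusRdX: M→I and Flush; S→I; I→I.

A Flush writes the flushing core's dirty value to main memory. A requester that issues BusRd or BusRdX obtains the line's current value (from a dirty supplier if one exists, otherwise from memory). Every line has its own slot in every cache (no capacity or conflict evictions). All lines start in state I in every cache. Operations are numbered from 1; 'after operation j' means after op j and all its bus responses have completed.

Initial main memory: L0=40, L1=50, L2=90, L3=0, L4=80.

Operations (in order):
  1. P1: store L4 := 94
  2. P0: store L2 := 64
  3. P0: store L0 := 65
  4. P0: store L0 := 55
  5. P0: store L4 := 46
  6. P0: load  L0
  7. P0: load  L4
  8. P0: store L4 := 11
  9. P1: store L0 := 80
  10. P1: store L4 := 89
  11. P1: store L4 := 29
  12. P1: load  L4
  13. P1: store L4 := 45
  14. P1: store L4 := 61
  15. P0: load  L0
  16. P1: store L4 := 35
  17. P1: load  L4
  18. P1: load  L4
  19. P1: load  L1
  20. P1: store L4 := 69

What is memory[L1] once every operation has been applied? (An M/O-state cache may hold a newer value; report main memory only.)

1. P1: store L4 := 94  bus=[BusRdX]  L4: P0=I P1=M  mem[L4]=80
2. P0: store L2 := 64  bus=[BusRdX]  L2: P0=M P1=I  mem[L2]=90
3. P0: store L0 := 65  bus=[BusRdX]  L0: P0=M P1=I  mem[L0]=40
4. P0: store L0 := 55  bus=[-]  L0: P0=M P1=I  mem[L0]=40
5. P0: store L4 := 46  bus=[BusRdX,Flush]  L4: P0=M P1=I  mem[L4]=94
6. P0: load  L0  bus=[-]  L0: P0=M P1=I  mem[L0]=40
7. P0: load  L4  bus=[-]  L4: P0=M P1=I  mem[L4]=94
8. P0: store L4 := 11  bus=[-]  L4: P0=M P1=I  mem[L4]=94
9. P1: store L0 := 80  bus=[BusRdX,Flush]  L0: P0=I P1=M  mem[L0]=55
10. P1: store L4 := 89  bus=[BusRdX,Flush]  L4: P0=I P1=M  mem[L4]=11
11. P1: store L4 := 29  bus=[-]  L4: P0=I P1=M  mem[L4]=11
12. P1: load  L4  bus=[-]  L4: P0=I P1=M  mem[L4]=11
13. P1: store L4 := 45  bus=[-]  L4: P0=I P1=M  mem[L4]=11
14. P1: store L4 := 61  bus=[-]  L4: P0=I P1=M  mem[L4]=11
15. P0: load  L0  bus=[BusRd,Flush]  L0: P0=S P1=S  mem[L0]=80
16. P1: store L4 := 35  bus=[-]  L4: P0=I P1=M  mem[L4]=11
17. P1: load  L4  bus=[-]  L4: P0=I P1=M  mem[L4]=11
18. P1: load  L4  bus=[-]  L4: P0=I P1=M  mem[L4]=11
19. P1: load  L1  bus=[BusRd]  L1: P0=I P1=S  mem[L1]=50
20. P1: store L4 := 69  bus=[-]  L4: P0=I P1=M  mem[L4]=11

memory[L1] = 50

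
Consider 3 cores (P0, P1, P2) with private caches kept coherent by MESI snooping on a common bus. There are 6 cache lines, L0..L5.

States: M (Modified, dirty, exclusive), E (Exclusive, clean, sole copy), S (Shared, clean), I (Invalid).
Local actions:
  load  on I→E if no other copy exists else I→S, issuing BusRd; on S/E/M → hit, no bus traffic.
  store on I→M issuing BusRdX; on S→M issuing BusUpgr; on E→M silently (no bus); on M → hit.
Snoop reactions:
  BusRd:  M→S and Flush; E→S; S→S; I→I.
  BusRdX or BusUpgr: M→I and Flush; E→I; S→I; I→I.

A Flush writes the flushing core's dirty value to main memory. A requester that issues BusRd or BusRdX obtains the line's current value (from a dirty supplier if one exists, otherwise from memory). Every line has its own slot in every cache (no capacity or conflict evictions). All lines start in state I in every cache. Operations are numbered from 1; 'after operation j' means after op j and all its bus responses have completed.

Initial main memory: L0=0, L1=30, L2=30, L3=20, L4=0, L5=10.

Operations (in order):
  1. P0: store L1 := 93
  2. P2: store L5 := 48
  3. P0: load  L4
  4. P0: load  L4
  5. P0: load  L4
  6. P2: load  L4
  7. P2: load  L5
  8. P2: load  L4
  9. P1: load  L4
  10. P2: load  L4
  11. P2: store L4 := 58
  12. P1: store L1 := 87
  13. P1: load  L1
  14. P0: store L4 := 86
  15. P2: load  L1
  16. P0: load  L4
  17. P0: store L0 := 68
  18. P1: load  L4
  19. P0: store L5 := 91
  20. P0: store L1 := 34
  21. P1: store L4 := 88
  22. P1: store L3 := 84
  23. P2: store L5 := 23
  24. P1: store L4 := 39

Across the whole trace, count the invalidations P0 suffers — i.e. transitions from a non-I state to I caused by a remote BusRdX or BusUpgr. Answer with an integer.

invalidations = 4

[1] P0: store L1 := 93 | P0:M(93), P1:I, P2:I | bus: BusRdX
[2] P2: store L5 := 48 | P0:I, P1:I, P2:M(48) | bus: BusRdX
[3] P0: load  L4 | P0:E(0), P1:I, P2:I | bus: BusRd
[4] P0: load  L4 | P0:E(0), P1:I, P2:I | bus: none
[5] P0: load  L4 | P0:E(0), P1:I, P2:I | bus: none
[6] P2: load  L4 | P0:S(0), P1:I, P2:S(0) | bus: BusRd
[7] P2: load  L5 | P0:I, P1:I, P2:M(48) | bus: none
[8] P2: load  L4 | P0:S(0), P1:I, P2:S(0) | bus: none
[9] P1: load  L4 | P0:S(0), P1:S(0), P2:S(0) | bus: BusRd
[10] P2: load  L4 | P0:S(0), P1:S(0), P2:S(0) | bus: none
[11] P2: store L4 := 58 | P0:I, P1:I, P2:M(58) | bus: BusUpgr
[12] P1: store L1 := 87 | P0:I, P1:M(87), P2:I | bus: BusRdX,Flush
[13] P1: load  L1 | P0:I, P1:M(87), P2:I | bus: none
[14] P0: store L4 := 86 | P0:M(86), P1:I, P2:I | bus: BusRdX,Flush
[15] P2: load  L1 | P0:I, P1:S(87), P2:S(87) | bus: BusRd,Flush
[16] P0: load  L4 | P0:M(86), P1:I, P2:I | bus: none
[17] P0: store L0 := 68 | P0:M(68), P1:I, P2:I | bus: BusRdX
[18] P1: load  L4 | P0:S(86), P1:S(86), P2:I | bus: BusRd,Flush
[19] P0: store L5 := 91 | P0:M(91), P1:I, P2:I | bus: BusRdX,Flush
[20] P0: store L1 := 34 | P0:M(34), P1:I, P2:I | bus: BusRdX
[21] P1: store L4 := 88 | P0:I, P1:M(88), P2:I | bus: BusUpgr
[22] P1: store L3 := 84 | P0:I, P1:M(84), P2:I | bus: BusRdX
[23] P2: store L5 := 23 | P0:I, P1:I, P2:M(23) | bus: BusRdX,Flush
[24] P1: store L4 := 39 | P0:I, P1:M(39), P2:I | bus: none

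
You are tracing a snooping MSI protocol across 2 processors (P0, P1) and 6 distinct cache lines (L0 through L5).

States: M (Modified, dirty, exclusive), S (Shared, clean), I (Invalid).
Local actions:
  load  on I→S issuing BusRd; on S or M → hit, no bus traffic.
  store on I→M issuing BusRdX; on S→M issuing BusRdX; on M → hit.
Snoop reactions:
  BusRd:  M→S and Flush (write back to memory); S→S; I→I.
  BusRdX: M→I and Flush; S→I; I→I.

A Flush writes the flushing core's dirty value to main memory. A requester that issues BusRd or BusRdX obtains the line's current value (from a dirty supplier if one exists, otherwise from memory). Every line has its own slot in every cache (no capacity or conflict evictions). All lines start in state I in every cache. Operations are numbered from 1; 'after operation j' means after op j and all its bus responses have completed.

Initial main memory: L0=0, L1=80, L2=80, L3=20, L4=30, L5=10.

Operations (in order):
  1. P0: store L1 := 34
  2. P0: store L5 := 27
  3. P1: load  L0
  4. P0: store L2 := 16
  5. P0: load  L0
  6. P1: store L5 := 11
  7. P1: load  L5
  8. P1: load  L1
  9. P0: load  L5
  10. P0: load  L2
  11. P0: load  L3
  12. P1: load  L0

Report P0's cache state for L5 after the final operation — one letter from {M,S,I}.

[1] P0: store L1 := 34 | P0:M(34), P1:I | bus: BusRdX
[2] P0: store L5 := 27 | P0:M(27), P1:I | bus: BusRdX
[3] P1: load  L0 | P0:I, P1:S(0) | bus: BusRd
[4] P0: store L2 := 16 | P0:M(16), P1:I | bus: BusRdX
[5] P0: load  L0 | P0:S(0), P1:S(0) | bus: BusRd
[6] P1: store L5 := 11 | P0:I, P1:M(11) | bus: BusRdX,Flush
[7] P1: load  L5 | P0:I, P1:M(11) | bus: none
[8] P1: load  L1 | P0:S(34), P1:S(34) | bus: BusRd,Flush
[9] P0: load  L5 | P0:S(11), P1:S(11) | bus: BusRd,Flush
[10] P0: load  L2 | P0:M(16), P1:I | bus: none
[11] P0: load  L3 | P0:S(20), P1:I | bus: BusRd
[12] P1: load  L0 | P0:S(0), P1:S(0) | bus: none

state = S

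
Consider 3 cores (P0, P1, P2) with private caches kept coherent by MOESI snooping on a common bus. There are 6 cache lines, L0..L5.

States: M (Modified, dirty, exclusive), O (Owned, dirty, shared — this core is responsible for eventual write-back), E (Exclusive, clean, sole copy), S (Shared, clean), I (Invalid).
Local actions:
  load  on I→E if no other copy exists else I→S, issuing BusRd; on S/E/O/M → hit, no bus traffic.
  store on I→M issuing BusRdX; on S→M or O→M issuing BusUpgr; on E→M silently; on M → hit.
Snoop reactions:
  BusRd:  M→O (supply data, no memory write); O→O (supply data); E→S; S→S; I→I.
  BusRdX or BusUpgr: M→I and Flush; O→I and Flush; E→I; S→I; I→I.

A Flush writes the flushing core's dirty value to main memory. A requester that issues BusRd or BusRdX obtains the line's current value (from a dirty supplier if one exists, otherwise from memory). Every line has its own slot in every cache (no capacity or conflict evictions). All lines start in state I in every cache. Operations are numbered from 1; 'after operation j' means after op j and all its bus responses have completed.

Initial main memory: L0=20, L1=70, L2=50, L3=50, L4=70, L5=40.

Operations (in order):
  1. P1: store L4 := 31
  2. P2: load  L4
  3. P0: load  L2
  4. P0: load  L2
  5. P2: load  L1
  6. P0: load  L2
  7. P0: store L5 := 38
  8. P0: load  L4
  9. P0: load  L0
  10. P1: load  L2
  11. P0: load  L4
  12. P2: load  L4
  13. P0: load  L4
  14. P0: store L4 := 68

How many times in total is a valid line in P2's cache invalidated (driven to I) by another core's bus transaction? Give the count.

[1] P1: store L4 := 31 | P0:I, P1:M(31), P2:I | bus: BusRdX
[2] P2: load  L4 | P0:I, P1:O(31), P2:S(31) | bus: BusRd
[3] P0: load  L2 | P0:E(50), P1:I, P2:I | bus: BusRd
[4] P0: load  L2 | P0:E(50), P1:I, P2:I | bus: none
[5] P2: load  L1 | P0:I, P1:I, P2:E(70) | bus: BusRd
[6] P0: load  L2 | P0:E(50), P1:I, P2:I | bus: none
[7] P0: store L5 := 38 | P0:M(38), P1:I, P2:I | bus: BusRdX
[8] P0: load  L4 | P0:S(31), P1:O(31), P2:S(31) | bus: BusRd
[9] P0: load  L0 | P0:E(20), P1:I, P2:I | bus: BusRd
[10] P1: load  L2 | P0:S(50), P1:S(50), P2:I | bus: BusRd
[11] P0: load  L4 | P0:S(31), P1:O(31), P2:S(31) | bus: none
[12] P2: load  L4 | P0:S(31), P1:O(31), P2:S(31) | bus: none
[13] P0: load  L4 | P0:S(31), P1:O(31), P2:S(31) | bus: none
[14] P0: store L4 := 68 | P0:M(68), P1:I, P2:I | bus: BusUpgr,Flush

invalidations = 1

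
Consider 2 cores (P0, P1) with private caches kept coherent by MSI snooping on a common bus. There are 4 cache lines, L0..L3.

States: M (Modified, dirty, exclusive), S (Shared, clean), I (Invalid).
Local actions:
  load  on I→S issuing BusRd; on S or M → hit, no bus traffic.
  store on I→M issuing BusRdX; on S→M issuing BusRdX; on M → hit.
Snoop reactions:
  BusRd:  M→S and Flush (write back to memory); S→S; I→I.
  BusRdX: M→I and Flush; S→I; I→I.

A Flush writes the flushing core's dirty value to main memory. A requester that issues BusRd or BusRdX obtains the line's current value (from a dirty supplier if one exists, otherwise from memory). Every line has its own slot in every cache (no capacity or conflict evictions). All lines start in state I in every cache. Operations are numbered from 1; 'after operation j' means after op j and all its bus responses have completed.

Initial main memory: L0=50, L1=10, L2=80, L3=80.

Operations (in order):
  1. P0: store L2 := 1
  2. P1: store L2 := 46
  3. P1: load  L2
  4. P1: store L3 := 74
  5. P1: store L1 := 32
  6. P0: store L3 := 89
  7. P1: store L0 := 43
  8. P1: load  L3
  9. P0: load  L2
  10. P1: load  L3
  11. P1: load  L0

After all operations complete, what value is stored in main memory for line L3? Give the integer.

memory[L3] = 89

step 1: P0: store L2 := 1  ⟶  MI  (L2)  txn=BusRdX  M[L2]=80
step 2: P1: store L2 := 46  ⟶  IM  (L2)  txn=BusRdX+Flush  M[L2]=1
step 3: P1: load  L2  ⟶  IM  (L2)  txn=∅  M[L2]=1
step 4: P1: store L3 := 74  ⟶  IM  (L3)  txn=BusRdX  M[L3]=80
step 5: P1: store L1 := 32  ⟶  IM  (L1)  txn=BusRdX  M[L1]=10
step 6: P0: store L3 := 89  ⟶  MI  (L3)  txn=BusRdX+Flush  M[L3]=74
step 7: P1: store L0 := 43  ⟶  IM  (L0)  txn=BusRdX  M[L0]=50
step 8: P1: load  L3  ⟶  SS  (L3)  txn=BusRd+Flush  M[L3]=89
step 9: P0: load  L2  ⟶  SS  (L2)  txn=BusRd+Flush  M[L2]=46
step 10: P1: load  L3  ⟶  SS  (L3)  txn=∅  M[L3]=89
step 11: P1: load  L0  ⟶  IM  (L0)  txn=∅  M[L0]=50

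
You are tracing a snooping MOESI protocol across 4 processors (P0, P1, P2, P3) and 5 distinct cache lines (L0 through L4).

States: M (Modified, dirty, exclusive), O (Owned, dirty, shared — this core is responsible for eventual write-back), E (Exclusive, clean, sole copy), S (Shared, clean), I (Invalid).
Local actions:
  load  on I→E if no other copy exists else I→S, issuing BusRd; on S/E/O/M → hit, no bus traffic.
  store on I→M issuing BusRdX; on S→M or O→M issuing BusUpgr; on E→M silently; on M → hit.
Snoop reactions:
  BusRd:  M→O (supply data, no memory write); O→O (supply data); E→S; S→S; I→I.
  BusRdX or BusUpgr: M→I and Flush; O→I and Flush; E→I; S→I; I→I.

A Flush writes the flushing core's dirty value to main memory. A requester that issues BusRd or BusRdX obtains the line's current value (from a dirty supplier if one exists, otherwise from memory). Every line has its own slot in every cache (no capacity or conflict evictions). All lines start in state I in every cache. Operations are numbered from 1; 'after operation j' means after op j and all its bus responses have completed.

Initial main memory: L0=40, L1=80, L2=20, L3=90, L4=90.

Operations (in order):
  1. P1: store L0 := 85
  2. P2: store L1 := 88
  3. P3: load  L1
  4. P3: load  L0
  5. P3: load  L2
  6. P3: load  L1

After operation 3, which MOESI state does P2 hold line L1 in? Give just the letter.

state = O

1. P1: store L0 := 85  bus=[BusRdX]  L0: P0=I P1=M P2=I P3=I  mem[L0]=40
2. P2: store L1 := 88  bus=[BusRdX]  L1: P0=I P1=I P2=M P3=I  mem[L1]=80
3. P3: load  L1  bus=[BusRd]  L1: P0=I P1=I P2=O P3=S  mem[L1]=80
4. P3: load  L0  bus=[BusRd]  L0: P0=I P1=O P2=I P3=S  mem[L0]=40
5. P3: load  L2  bus=[BusRd]  L2: P0=I P1=I P2=I P3=E  mem[L2]=20
6. P3: load  L1  bus=[-]  L1: P0=I P1=I P2=O P3=S  mem[L1]=80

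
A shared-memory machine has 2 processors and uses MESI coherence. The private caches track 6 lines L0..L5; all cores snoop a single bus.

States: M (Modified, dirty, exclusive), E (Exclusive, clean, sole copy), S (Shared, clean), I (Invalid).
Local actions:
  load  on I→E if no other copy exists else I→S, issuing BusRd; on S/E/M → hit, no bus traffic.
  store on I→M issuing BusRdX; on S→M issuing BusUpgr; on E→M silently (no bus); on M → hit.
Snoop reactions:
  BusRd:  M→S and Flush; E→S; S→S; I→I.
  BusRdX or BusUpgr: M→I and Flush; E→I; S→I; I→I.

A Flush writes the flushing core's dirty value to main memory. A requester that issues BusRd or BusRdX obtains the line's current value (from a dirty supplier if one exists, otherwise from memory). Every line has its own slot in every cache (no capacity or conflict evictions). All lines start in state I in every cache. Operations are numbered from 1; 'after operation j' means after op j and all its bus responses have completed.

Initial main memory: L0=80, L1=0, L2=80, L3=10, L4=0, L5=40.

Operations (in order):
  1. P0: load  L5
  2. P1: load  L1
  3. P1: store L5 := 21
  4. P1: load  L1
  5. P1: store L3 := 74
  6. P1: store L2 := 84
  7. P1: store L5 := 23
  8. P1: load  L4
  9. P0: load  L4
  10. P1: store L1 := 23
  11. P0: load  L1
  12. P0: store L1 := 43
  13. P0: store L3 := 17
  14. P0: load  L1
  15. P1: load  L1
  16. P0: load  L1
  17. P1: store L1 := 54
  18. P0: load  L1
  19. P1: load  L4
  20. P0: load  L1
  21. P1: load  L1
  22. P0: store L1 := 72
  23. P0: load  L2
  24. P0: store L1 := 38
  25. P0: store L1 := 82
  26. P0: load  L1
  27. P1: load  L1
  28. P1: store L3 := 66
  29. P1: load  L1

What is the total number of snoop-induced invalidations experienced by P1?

1. P0: load  L5  bus=[BusRd]  L5: P0=E P1=I  mem[L5]=40
2. P1: load  L1  bus=[BusRd]  L1: P0=I P1=E  mem[L1]=0
3. P1: store L5 := 21  bus=[BusRdX]  L5: P0=I P1=M  mem[L5]=40
4. P1: load  L1  bus=[-]  L1: P0=I P1=E  mem[L1]=0
5. P1: store L3 := 74  bus=[BusRdX]  L3: P0=I P1=M  mem[L3]=10
6. P1: store L2 := 84  bus=[BusRdX]  L2: P0=I P1=M  mem[L2]=80
7. P1: store L5 := 23  bus=[-]  L5: P0=I P1=M  mem[L5]=40
8. P1: load  L4  bus=[BusRd]  L4: P0=I P1=E  mem[L4]=0
9. P0: load  L4  bus=[BusRd]  L4: P0=S P1=S  mem[L4]=0
10. P1: store L1 := 23  bus=[-]  L1: P0=I P1=M  mem[L1]=0
11. P0: load  L1  bus=[BusRd,Flush]  L1: P0=S P1=S  mem[L1]=23
12. P0: store L1 := 43  bus=[BusUpgr]  L1: P0=M P1=I  mem[L1]=23
13. P0: store L3 := 17  bus=[BusRdX,Flush]  L3: P0=M P1=I  mem[L3]=74
14. P0: load  L1  bus=[-]  L1: P0=M P1=I  mem[L1]=23
15. P1: load  L1  bus=[BusRd,Flush]  L1: P0=S P1=S  mem[L1]=43
16. P0: load  L1  bus=[-]  L1: P0=S P1=S  mem[L1]=43
17. P1: store L1 := 54  bus=[BusUpgr]  L1: P0=I P1=M  mem[L1]=43
18. P0: load  L1  bus=[BusRd,Flush]  L1: P0=S P1=S  mem[L1]=54
19. P1: load  L4  bus=[-]  L4: P0=S P1=S  mem[L4]=0
20. P0: load  L1  bus=[-]  L1: P0=S P1=S  mem[L1]=54
21. P1: load  L1  bus=[-]  L1: P0=S P1=S  mem[L1]=54
22. P0: store L1 := 72  bus=[BusUpgr]  L1: P0=M P1=I  mem[L1]=54
23. P0: load  L2  bus=[BusRd,Flush]  L2: P0=S P1=S  mem[L2]=84
24. P0: store L1 := 38  bus=[-]  L1: P0=M P1=I  mem[L1]=54
25. P0: store L1 := 82  bus=[-]  L1: P0=M P1=I  mem[L1]=54
26. P0: load  L1  bus=[-]  L1: P0=M P1=I  mem[L1]=54
27. P1: load  L1  bus=[BusRd,Flush]  L1: P0=S P1=S  mem[L1]=82
28. P1: store L3 := 66  bus=[BusRdX,Flush]  L3: P0=I P1=M  mem[L3]=17
29. P1: load  L1  bus=[-]  L1: P0=S P1=S  mem[L1]=82

invalidations = 3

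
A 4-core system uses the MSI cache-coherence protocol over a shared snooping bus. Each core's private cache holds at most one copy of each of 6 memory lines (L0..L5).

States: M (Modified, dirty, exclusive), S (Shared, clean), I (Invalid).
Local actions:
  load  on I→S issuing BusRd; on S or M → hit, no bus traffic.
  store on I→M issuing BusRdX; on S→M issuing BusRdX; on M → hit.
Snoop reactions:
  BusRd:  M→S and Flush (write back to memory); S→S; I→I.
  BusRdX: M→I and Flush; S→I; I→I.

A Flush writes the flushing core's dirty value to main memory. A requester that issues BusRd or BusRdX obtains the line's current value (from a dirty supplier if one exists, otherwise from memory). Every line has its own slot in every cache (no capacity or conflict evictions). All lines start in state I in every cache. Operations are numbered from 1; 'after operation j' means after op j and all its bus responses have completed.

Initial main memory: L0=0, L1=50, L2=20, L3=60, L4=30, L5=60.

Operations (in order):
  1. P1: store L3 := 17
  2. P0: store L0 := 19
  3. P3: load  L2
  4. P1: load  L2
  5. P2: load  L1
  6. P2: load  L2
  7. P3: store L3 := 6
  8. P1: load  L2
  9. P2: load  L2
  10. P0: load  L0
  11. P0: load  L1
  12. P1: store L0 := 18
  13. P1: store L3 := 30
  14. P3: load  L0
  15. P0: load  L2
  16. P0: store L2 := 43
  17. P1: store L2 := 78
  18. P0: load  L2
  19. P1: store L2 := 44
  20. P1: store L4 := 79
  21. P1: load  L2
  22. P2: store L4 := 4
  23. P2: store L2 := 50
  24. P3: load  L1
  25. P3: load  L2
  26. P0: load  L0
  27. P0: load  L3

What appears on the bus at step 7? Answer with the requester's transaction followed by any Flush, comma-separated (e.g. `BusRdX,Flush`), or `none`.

  op1 P1: store L3 := 17 → I/M/I/I on L3; bus BusRdX; mem=60
  op2 P0: store L0 := 19 → M/I/I/I on L0; bus BusRdX; mem=0
  op3 P3: load  L2 → I/I/I/S on L2; bus BusRd; mem=20
  op4 P1: load  L2 → I/S/I/S on L2; bus BusRd; mem=20
  op5 P2: load  L1 → I/I/S/I on L1; bus BusRd; mem=50
  op6 P2: load  L2 → I/S/S/S on L2; bus BusRd; mem=20
  op7 P3: store L3 := 6 → I/I/I/M on L3; bus BusRdX Flush; mem=17
  op8 P1: load  L2 → I/S/S/S on L2; bus (none); mem=20
  op9 P2: load  L2 → I/S/S/S on L2; bus (none); mem=20
  op10 P0: load  L0 → M/I/I/I on L0; bus (none); mem=0
  op11 P0: load  L1 → S/I/S/I on L1; bus BusRd; mem=50
  op12 P1: store L0 := 18 → I/M/I/I on L0; bus BusRdX Flush; mem=19
  op13 P1: store L3 := 30 → I/M/I/I on L3; bus BusRdX Flush; mem=6
  op14 P3: load  L0 → I/S/I/S on L0; bus BusRd Flush; mem=18
  op15 P0: load  L2 → S/S/S/S on L2; bus BusRd; mem=20
  op16 P0: store L2 := 43 → M/I/I/I on L2; bus BusRdX; mem=20
  op17 P1: store L2 := 78 → I/M/I/I on L2; bus BusRdX Flush; mem=43
  op18 P0: load  L2 → S/S/I/I on L2; bus BusRd Flush; mem=78
  op19 P1: store L2 := 44 → I/M/I/I on L2; bus BusRdX; mem=78
  op20 P1: store L4 := 79 → I/M/I/I on L4; bus BusRdX; mem=30
  op21 P1: load  L2 → I/M/I/I on L2; bus (none); mem=78
  op22 P2: store L4 := 4 → I/I/M/I on L4; bus BusRdX Flush; mem=79
  op23 P2: store L2 := 50 → I/I/M/I on L2; bus BusRdX Flush; mem=44
  op24 P3: load  L1 → S/I/S/S on L1; bus BusRd; mem=50
  op25 P3: load  L2 → I/I/S/S on L2; bus BusRd Flush; mem=50
  op26 P0: load  L0 → S/S/I/S on L0; bus BusRd; mem=18
  op27 P0: load  L3 → S/S/I/I on L3; bus BusRd Flush; mem=30

bus = BusRdX,Flush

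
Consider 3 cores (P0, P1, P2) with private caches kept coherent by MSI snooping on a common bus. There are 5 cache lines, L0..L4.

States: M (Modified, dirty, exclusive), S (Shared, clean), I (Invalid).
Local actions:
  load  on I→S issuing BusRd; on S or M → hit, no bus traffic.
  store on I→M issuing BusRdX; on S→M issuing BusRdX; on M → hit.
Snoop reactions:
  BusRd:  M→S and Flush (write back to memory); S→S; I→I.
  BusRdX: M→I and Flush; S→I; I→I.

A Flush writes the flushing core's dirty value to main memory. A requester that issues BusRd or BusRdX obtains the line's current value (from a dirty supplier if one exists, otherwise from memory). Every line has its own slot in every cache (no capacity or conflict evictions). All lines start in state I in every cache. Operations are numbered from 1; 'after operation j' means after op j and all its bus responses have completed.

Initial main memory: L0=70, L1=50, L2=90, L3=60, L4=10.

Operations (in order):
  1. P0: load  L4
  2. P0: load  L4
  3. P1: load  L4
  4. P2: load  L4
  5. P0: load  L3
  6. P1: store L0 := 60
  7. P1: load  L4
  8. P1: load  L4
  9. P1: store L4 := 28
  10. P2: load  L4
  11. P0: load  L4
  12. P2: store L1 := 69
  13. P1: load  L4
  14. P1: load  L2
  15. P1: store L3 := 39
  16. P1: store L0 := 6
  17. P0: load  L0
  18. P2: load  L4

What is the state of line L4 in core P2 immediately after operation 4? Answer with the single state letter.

step 1: P0: load  L4  ⟶  SII  (L4)  txn=BusRd  M[L4]=10
step 2: P0: load  L4  ⟶  SII  (L4)  txn=∅  M[L4]=10
step 3: P1: load  L4  ⟶  SSI  (L4)  txn=BusRd  M[L4]=10
step 4: P2: load  L4  ⟶  SSS  (L4)  txn=BusRd  M[L4]=10
step 5: P0: load  L3  ⟶  SII  (L3)  txn=BusRd  M[L3]=60
step 6: P1: store L0 := 60  ⟶  IMI  (L0)  txn=BusRdX  M[L0]=70
step 7: P1: load  L4  ⟶  SSS  (L4)  txn=∅  M[L4]=10
step 8: P1: load  L4  ⟶  SSS  (L4)  txn=∅  M[L4]=10
step 9: P1: store L4 := 28  ⟶  IMI  (L4)  txn=BusRdX  M[L4]=10
step 10: P2: load  L4  ⟶  ISS  (L4)  txn=BusRd+Flush  M[L4]=28
step 11: P0: load  L4  ⟶  SSS  (L4)  txn=BusRd  M[L4]=28
step 12: P2: store L1 := 69  ⟶  IIM  (L1)  txn=BusRdX  M[L1]=50
step 13: P1: load  L4  ⟶  SSS  (L4)  txn=∅  M[L4]=28
step 14: P1: load  L2  ⟶  ISI  (L2)  txn=BusRd  M[L2]=90
step 15: P1: store L3 := 39  ⟶  IMI  (L3)  txn=BusRdX  M[L3]=60
step 16: P1: store L0 := 6  ⟶  IMI  (L0)  txn=∅  M[L0]=70
step 17: P0: load  L0  ⟶  SSI  (L0)  txn=BusRd+Flush  M[L0]=6
step 18: P2: load  L4  ⟶  SSS  (L4)  txn=∅  M[L4]=28

state = S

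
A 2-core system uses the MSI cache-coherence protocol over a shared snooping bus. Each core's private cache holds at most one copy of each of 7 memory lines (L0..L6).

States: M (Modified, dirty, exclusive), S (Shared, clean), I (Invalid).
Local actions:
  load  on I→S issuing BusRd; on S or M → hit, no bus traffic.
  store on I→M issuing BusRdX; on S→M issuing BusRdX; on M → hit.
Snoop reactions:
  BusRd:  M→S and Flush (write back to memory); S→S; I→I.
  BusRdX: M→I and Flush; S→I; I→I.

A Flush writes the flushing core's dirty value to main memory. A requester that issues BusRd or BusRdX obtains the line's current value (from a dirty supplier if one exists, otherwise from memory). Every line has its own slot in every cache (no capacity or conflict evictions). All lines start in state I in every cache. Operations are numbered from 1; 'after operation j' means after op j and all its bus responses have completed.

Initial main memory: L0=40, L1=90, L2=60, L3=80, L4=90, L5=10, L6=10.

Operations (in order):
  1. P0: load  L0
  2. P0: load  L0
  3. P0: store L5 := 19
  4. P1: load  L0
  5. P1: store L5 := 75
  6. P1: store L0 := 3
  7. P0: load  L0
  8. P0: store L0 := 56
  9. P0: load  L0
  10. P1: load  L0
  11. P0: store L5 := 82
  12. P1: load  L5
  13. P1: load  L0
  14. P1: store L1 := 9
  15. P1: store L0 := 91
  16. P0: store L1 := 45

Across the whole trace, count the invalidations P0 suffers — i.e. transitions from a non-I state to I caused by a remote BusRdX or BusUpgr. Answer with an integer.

invalidations = 3

step 1: P0: load  L0  ⟶  SI  (L0)  txn=BusRd  M[L0]=40
step 2: P0: load  L0  ⟶  SI  (L0)  txn=∅  M[L0]=40
step 3: P0: store L5 := 19  ⟶  MI  (L5)  txn=BusRdX  M[L5]=10
step 4: P1: load  L0  ⟶  SS  (L0)  txn=BusRd  M[L0]=40
step 5: P1: store L5 := 75  ⟶  IM  (L5)  txn=BusRdX+Flush  M[L5]=19
step 6: P1: store L0 := 3  ⟶  IM  (L0)  txn=BusRdX  M[L0]=40
step 7: P0: load  L0  ⟶  SS  (L0)  txn=BusRd+Flush  M[L0]=3
step 8: P0: store L0 := 56  ⟶  MI  (L0)  txn=BusRdX  M[L0]=3
step 9: P0: load  L0  ⟶  MI  (L0)  txn=∅  M[L0]=3
step 10: P1: load  L0  ⟶  SS  (L0)  txn=BusRd+Flush  M[L0]=56
step 11: P0: store L5 := 82  ⟶  MI  (L5)  txn=BusRdX+Flush  M[L5]=75
step 12: P1: load  L5  ⟶  SS  (L5)  txn=BusRd+Flush  M[L5]=82
step 13: P1: load  L0  ⟶  SS  (L0)  txn=∅  M[L0]=56
step 14: P1: store L1 := 9  ⟶  IM  (L1)  txn=BusRdX  M[L1]=90
step 15: P1: store L0 := 91  ⟶  IM  (L0)  txn=BusRdX  M[L0]=56
step 16: P0: store L1 := 45  ⟶  MI  (L1)  txn=BusRdX+Flush  M[L1]=9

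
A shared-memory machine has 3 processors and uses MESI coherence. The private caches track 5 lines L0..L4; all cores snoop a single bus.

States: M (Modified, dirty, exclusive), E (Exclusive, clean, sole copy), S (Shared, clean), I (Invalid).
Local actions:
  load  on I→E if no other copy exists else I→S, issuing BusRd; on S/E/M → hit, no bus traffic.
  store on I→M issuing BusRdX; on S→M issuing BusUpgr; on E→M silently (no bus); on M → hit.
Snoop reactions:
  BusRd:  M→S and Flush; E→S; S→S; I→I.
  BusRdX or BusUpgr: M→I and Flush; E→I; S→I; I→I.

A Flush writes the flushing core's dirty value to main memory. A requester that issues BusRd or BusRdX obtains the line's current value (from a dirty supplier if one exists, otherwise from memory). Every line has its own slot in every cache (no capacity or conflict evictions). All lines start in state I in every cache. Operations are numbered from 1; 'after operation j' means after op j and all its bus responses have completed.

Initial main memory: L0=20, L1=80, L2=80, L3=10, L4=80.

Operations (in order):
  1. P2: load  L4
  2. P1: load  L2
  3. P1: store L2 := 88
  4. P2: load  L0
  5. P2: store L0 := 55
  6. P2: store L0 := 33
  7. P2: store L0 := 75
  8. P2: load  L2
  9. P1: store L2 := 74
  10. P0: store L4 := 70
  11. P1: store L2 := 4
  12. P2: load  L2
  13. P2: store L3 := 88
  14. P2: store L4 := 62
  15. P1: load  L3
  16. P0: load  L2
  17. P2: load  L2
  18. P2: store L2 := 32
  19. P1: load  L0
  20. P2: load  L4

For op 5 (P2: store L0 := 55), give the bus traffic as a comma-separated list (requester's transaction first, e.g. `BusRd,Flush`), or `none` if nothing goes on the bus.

bus = none

  op1 P2: load  L4 → I/I/E on L4; bus BusRd; mem=80
  op2 P1: load  L2 → I/E/I on L2; bus BusRd; mem=80
  op3 P1: store L2 := 88 → I/M/I on L2; bus (none); mem=80
  op4 P2: load  L0 → I/I/E on L0; bus BusRd; mem=20
  op5 P2: store L0 := 55 → I/I/M on L0; bus (none); mem=20
  op6 P2: store L0 := 33 → I/I/M on L0; bus (none); mem=20
  op7 P2: store L0 := 75 → I/I/M on L0; bus (none); mem=20
  op8 P2: load  L2 → I/S/S on L2; bus BusRd Flush; mem=88
  op9 P1: store L2 := 74 → I/M/I on L2; bus BusUpgr; mem=88
  op10 P0: store L4 := 70 → M/I/I on L4; bus BusRdX; mem=80
  op11 P1: store L2 := 4 → I/M/I on L2; bus (none); mem=88
  op12 P2: load  L2 → I/S/S on L2; bus BusRd Flush; mem=4
  op13 P2: store L3 := 88 → I/I/M on L3; bus BusRdX; mem=10
  op14 P2: store L4 := 62 → I/I/M on L4; bus BusRdX Flush; mem=70
  op15 P1: load  L3 → I/S/S on L3; bus BusRd Flush; mem=88
  op16 P0: load  L2 → S/S/S on L2; bus BusRd; mem=4
  op17 P2: load  L2 → S/S/S on L2; bus (none); mem=4
  op18 P2: store L2 := 32 → I/I/M on L2; bus BusUpgr; mem=4
  op19 P1: load  L0 → I/S/S on L0; bus BusRd Flush; mem=75
  op20 P2: load  L4 → I/I/M on L4; bus (none); mem=70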